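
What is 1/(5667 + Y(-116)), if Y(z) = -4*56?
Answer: 1/5443 ≈ 0.00018372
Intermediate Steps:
Y(z) = -224
1/(5667 + Y(-116)) = 1/(5667 - 224) = 1/5443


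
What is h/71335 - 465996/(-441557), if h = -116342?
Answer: -18129799834/31498468595 ≈ -0.57558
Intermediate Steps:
h/71335 - 465996/(-441557) = -116342/71335 - 465996/(-441557) = -116342*1/71335 - 465996*(-1/441557) = -116342/71335 + 465996/441557 = -18129799834/31498468595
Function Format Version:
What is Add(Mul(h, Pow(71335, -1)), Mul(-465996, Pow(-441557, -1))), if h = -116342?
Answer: Rational(-18129799834, 31498468595) ≈ -0.57558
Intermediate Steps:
Add(Mul(h, Pow(71335, -1)), Mul(-465996, Pow(-441557, -1))) = Add(Mul(-116342, Pow(71335, -1)), Mul(-465996, Pow(-441557, -1))) = Add(Mul(-116342, Rational(1, 71335)), Mul(-465996, Rational(-1, 441557))) = Add(Rational(-116342, 71335), Rational(465996, 441557)) = Rational(-18129799834, 31498468595)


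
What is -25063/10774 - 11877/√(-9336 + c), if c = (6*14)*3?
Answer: -25063/10774 + 3959*I*√2271/1514 ≈ -2.3262 + 124.61*I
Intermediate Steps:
c = 252 (c = 84*3 = 252)
-25063/10774 - 11877/√(-9336 + c) = -25063/10774 - 11877/√(-9336 + 252) = -25063*1/10774 - 11877*(-I*√2271/4542) = -25063/10774 - 11877*(-I*√2271/4542) = -25063/10774 - (-3959)*I*√2271/1514 = -25063/10774 + 3959*I*√2271/1514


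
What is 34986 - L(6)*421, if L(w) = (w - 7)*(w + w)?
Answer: 40038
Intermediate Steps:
L(w) = 2*w*(-7 + w) (L(w) = (-7 + w)*(2*w) = 2*w*(-7 + w))
34986 - L(6)*421 = 34986 - 2*6*(-7 + 6)*421 = 34986 - 2*6*(-1)*421 = 34986 - (-12)*421 = 34986 - 1*(-5052) = 34986 + 5052 = 40038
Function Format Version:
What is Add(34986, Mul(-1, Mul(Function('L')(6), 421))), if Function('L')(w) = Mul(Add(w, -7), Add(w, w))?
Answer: 40038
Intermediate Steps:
Function('L')(w) = Mul(2, w, Add(-7, w)) (Function('L')(w) = Mul(Add(-7, w), Mul(2, w)) = Mul(2, w, Add(-7, w)))
Add(34986, Mul(-1, Mul(Function('L')(6), 421))) = Add(34986, Mul(-1, Mul(Mul(2, 6, Add(-7, 6)), 421))) = Add(34986, Mul(-1, Mul(Mul(2, 6, -1), 421))) = Add(34986, Mul(-1, Mul(-12, 421))) = Add(34986, Mul(-1, -5052)) = Add(34986, 5052) = 40038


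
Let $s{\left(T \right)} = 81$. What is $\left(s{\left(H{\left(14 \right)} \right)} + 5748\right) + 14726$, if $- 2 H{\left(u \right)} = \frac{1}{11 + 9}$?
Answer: $20555$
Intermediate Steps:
$H{\left(u \right)} = - \frac{1}{40}$ ($H{\left(u \right)} = - \frac{1}{2 \left(11 + 9\right)} = - \frac{1}{2 \cdot 20} = \left(- \frac{1}{2}\right) \frac{1}{20} = - \frac{1}{40}$)
$\left(s{\left(H{\left(14 \right)} \right)} + 5748\right) + 14726 = \left(81 + 5748\right) + 14726 = 5829 + 14726 = 20555$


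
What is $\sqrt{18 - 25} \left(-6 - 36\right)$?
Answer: $- 42 i \sqrt{7} \approx - 111.12 i$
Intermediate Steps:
$\sqrt{18 - 25} \left(-6 - 36\right) = \sqrt{-7} \left(-42\right) = i \sqrt{7} \left(-42\right) = - 42 i \sqrt{7}$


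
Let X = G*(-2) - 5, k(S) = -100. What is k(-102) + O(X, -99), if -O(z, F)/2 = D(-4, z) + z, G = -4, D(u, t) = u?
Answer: -98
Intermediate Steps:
X = 3 (X = -4*(-2) - 5 = 8 - 5 = 3)
O(z, F) = 8 - 2*z (O(z, F) = -2*(-4 + z) = 8 - 2*z)
k(-102) + O(X, -99) = -100 + (8 - 2*3) = -100 + (8 - 6) = -100 + 2 = -98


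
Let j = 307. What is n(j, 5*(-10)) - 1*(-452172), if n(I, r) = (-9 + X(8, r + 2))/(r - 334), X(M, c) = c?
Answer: 57878035/128 ≈ 4.5217e+5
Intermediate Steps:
n(I, r) = (-7 + r)/(-334 + r) (n(I, r) = (-9 + (r + 2))/(r - 334) = (-9 + (2 + r))/(-334 + r) = (-7 + r)/(-334 + r))
n(j, 5*(-10)) - 1*(-452172) = (-7 + 5*(-10))/(-334 + 5*(-10)) - 1*(-452172) = (-7 - 50)/(-334 - 50) + 452172 = -57/(-384) + 452172 = -1/384*(-57) + 452172 = 19/128 + 452172 = 57878035/128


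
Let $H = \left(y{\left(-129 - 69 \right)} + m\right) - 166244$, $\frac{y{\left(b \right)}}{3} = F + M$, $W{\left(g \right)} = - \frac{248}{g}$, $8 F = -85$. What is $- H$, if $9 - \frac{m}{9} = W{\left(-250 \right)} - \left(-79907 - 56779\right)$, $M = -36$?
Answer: $\frac{1396485803}{1000} \approx 1.3965 \cdot 10^{6}$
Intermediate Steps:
$F = - \frac{85}{8}$ ($F = \frac{1}{8} \left(-85\right) = - \frac{85}{8} \approx -10.625$)
$y{\left(b \right)} = - \frac{1119}{8}$ ($y{\left(b \right)} = 3 \left(- \frac{85}{8} - 36\right) = 3 \left(- \frac{373}{8}\right) = - \frac{1119}{8}$)
$m = - \frac{153762741}{125}$ ($m = 81 - 9 \left(- \frac{248}{-250} - \left(-79907 - 56779\right)\right) = 81 - 9 \left(\left(-248\right) \left(- \frac{1}{250}\right) - \left(-79907 - 56779\right)\right) = 81 - 9 \left(\frac{124}{125} - -136686\right) = 81 - 9 \left(\frac{124}{125} + 136686\right) = 81 - \frac{153772866}{125} = - \frac{153762741}{125} \approx -1.2301 \cdot 10^{6}$)
$H = - \frac{1396485803}{1000}$ ($H = \left(- \frac{1119}{8} - \frac{153762741}{125}\right) - 166244 = - \frac{1230241803}{1000} - 166244 = - \frac{1396485803}{1000} \approx -1.3965 \cdot 10^{6}$)
$- H = \left(-1\right) \left(- \frac{1396485803}{1000}\right) = \frac{1396485803}{1000}$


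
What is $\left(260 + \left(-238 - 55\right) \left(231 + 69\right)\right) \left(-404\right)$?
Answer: $35406560$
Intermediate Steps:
$\left(260 + \left(-238 - 55\right) \left(231 + 69\right)\right) \left(-404\right) = \left(260 - 87900\right) \left(-404\right) = \left(-87640\right) \left(-404\right) = 35406560$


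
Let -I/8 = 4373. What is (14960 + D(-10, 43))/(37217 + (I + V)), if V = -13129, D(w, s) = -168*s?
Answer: -967/1362 ≈ -0.70999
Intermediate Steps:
I = -34984 (I = -8*4373 = -34984)
(14960 + D(-10, 43))/(37217 + (I + V)) = (14960 - 168*43)/(37217 + (-34984 - 13129)) = (14960 - 7224)/(37217 - 48113) = 7736/(-10896) = 7736*(-1/10896) = -967/1362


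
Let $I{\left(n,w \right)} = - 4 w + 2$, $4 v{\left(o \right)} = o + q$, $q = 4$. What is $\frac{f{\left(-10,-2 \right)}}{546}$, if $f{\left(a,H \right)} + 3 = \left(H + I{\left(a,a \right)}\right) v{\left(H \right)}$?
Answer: $\frac{17}{546} \approx 0.031136$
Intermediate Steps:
$v{\left(o \right)} = 1 + \frac{o}{4}$ ($v{\left(o \right)} = \frac{o + 4}{4} = \frac{4 + o}{4} = 1 + \frac{o}{4}$)
$I{\left(n,w \right)} = 2 - 4 w$
$f{\left(a,H \right)} = -3 + \left(1 + \frac{H}{4}\right) \left(2 + H - 4 a\right)$ ($f{\left(a,H \right)} = -3 + \left(H - \left(-2 + 4 a\right)\right) \left(1 + \frac{H}{4}\right) = -3 + \left(2 + H - 4 a\right) \left(1 + \frac{H}{4}\right) = -3 + \left(1 + \frac{H}{4}\right) \left(2 + H - 4 a\right)$)
$\frac{f{\left(-10,-2 \right)}}{546} = \frac{-3 - \frac{\left(-1 + 2 \left(-10\right)\right) \left(4 - 2\right)}{2} + \frac{1}{4} \left(-2\right) \left(4 - 2\right)}{546} = \left(-3 - \frac{1}{2} \left(-1 - 20\right) 2 + \frac{1}{4} \left(-2\right) 2\right) \frac{1}{546} = \left(-3 - \left(- \frac{21}{2}\right) 2 - 1\right) \frac{1}{546} = \left(-3 + 21 - 1\right) \frac{1}{546} = 17 \cdot \frac{1}{546} = \frac{17}{546}$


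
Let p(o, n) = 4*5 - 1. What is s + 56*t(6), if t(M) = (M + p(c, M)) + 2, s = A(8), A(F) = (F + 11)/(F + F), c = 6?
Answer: 24211/16 ≈ 1513.2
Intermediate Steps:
A(F) = (11 + F)/(2*F) (A(F) = (11 + F)/((2*F)) = (11 + F)*(1/(2*F)) = (11 + F)/(2*F))
p(o, n) = 19 (p(o, n) = 20 - 1 = 19)
s = 19/16 (s = (½)*(11 + 8)/8 = (½)*(⅛)*19 = 19/16 ≈ 1.1875)
t(M) = 21 + M (t(M) = (M + 19) + 2 = (19 + M) + 2 = 21 + M)
s + 56*t(6) = 19/16 + 56*(21 + 6) = 19/16 + 56*27 = 19/16 + 1512 = 24211/16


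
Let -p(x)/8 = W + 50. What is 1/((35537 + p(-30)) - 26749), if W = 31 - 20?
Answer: 1/8300 ≈ 0.00012048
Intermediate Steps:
W = 11
p(x) = -488 (p(x) = -8*(11 + 50) = -8*61 = -488)
1/((35537 + p(-30)) - 26749) = 1/((35537 - 488) - 26749) = 1/(35049 - 26749) = 1/8300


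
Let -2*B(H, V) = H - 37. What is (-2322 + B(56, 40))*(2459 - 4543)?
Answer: 4858846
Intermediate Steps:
B(H, V) = 37/2 - H/2 (B(H, V) = -(H - 37)/2 = -(-37 + H)/2 = 37/2 - H/2)
(-2322 + B(56, 40))*(2459 - 4543) = (-2322 + (37/2 - ½*56))*(2459 - 4543) = (-2322 + (37/2 - 28))*(-2084) = (-2322 - 19/2)*(-2084) = -4663/2*(-2084) = 4858846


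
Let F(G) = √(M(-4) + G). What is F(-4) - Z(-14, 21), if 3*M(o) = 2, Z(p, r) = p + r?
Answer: -7 + I*√30/3 ≈ -7.0 + 1.8257*I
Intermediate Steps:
M(o) = ⅔ (M(o) = (⅓)*2 = ⅔)
F(G) = √(⅔ + G)
F(-4) - Z(-14, 21) = √(6 + 9*(-4))/3 - (-14 + 21) = √(6 - 36)/3 - 1*7 = √(-30)/3 - 7 = (I*√30)/3 - 7 = I*√30/3 - 7 = -7 + I*√30/3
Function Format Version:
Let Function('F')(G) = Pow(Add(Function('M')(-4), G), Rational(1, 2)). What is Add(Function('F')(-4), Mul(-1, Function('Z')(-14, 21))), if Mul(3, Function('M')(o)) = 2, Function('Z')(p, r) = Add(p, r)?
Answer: Add(-7, Mul(Rational(1, 3), I, Pow(30, Rational(1, 2)))) ≈ Add(-7.0000, Mul(1.8257, I))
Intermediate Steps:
Function('M')(o) = Rational(2, 3) (Function('M')(o) = Mul(Rational(1, 3), 2) = Rational(2, 3))
Function('F')(G) = Pow(Add(Rational(2, 3), G), Rational(1, 2))
Add(Function('F')(-4), Mul(-1, Function('Z')(-14, 21))) = Add(Mul(Rational(1, 3), Pow(Add(6, Mul(9, -4)), Rational(1, 2))), Mul(-1, Add(-14, 21))) = Add(Mul(Rational(1, 3), Pow(Add(6, -36), Rational(1, 2))), Mul(-1, 7)) = Add(Mul(Rational(1, 3), Pow(-30, Rational(1, 2))), -7) = Add(Mul(Rational(1, 3), Mul(I, Pow(30, Rational(1, 2)))), -7) = Add(Mul(Rational(1, 3), I, Pow(30, Rational(1, 2))), -7) = Add(-7, Mul(Rational(1, 3), I, Pow(30, Rational(1, 2))))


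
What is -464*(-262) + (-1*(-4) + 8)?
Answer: 121580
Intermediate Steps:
-464*(-262) + (-1*(-4) + 8) = 121568 + (-(-4) + 8) = 121568 + (-1*(-4) + 8) = 121568 + (4 + 8) = 121568 + 12 = 121580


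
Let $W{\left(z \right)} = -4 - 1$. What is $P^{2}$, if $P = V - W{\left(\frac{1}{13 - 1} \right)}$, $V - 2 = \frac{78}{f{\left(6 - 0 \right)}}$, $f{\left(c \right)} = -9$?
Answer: $\frac{25}{9} \approx 2.7778$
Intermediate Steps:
$W{\left(z \right)} = -5$
$V = - \frac{20}{3}$ ($V = 2 + \frac{78}{-9} = 2 + 78 \left(- \frac{1}{9}\right) = 2 - \frac{26}{3} = - \frac{20}{3} \approx -6.6667$)
$P = - \frac{5}{3}$ ($P = - \frac{20}{3} - -5 = - \frac{20}{3} + 5 = - \frac{5}{3} \approx -1.6667$)
$P^{2} = \left(- \frac{5}{3}\right)^{2} = \frac{25}{9}$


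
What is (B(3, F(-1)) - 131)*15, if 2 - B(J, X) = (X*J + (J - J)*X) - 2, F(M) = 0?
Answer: -1905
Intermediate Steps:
B(J, X) = 4 - J*X (B(J, X) = 2 - ((X*J + (J - J)*X) - 2) = 2 - ((J*X + 0*X) - 2) = 2 - ((J*X + 0) - 2) = 2 - (J*X - 2) = 2 - (-2 + J*X) = 2 + (2 - J*X) = 4 - J*X)
(B(3, F(-1)) - 131)*15 = ((4 - 1*3*0) - 131)*15 = ((4 + 0) - 131)*15 = (4 - 131)*15 = -127*15 = -1905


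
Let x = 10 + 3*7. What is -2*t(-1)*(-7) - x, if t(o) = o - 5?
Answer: -115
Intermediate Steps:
t(o) = -5 + o
x = 31 (x = 10 + 21 = 31)
-2*t(-1)*(-7) - x = -2*(-5 - 1)*(-7) - 1*31 = -2*(-6)*(-7) - 31 = 12*(-7) - 31 = -84 - 31 = -115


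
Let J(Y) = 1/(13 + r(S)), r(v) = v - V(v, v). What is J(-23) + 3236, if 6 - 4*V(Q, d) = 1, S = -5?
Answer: 87376/27 ≈ 3236.1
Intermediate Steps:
V(Q, d) = 5/4 (V(Q, d) = 3/2 - 1/4*1 = 3/2 - 1/4 = 5/4)
r(v) = -5/4 + v (r(v) = v - 1*5/4 = v - 5/4 = -5/4 + v)
J(Y) = 4/27 (J(Y) = 1/(13 + (-5/4 - 5)) = 1/(13 - 25/4) = 1/(27/4) = 4/27)
J(-23) + 3236 = 4/27 + 3236 = 87376/27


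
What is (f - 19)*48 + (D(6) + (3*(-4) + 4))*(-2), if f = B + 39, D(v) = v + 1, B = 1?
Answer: 1010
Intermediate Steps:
D(v) = 1 + v
f = 40 (f = 1 + 39 = 40)
(f - 19)*48 + (D(6) + (3*(-4) + 4))*(-2) = (40 - 19)*48 + ((1 + 6) + (3*(-4) + 4))*(-2) = 21*48 + (7 + (-12 + 4))*(-2) = 1008 + (7 - 8)*(-2) = 1008 - 1*(-2) = 1008 + 2 = 1010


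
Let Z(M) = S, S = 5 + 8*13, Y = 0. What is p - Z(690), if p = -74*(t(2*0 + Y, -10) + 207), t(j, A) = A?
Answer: -14687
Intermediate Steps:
S = 109 (S = 5 + 104 = 109)
Z(M) = 109
p = -14578 (p = -74*(-10 + 207) = -74*197 = -14578)
p - Z(690) = -14578 - 1*109 = -14578 - 109 = -14687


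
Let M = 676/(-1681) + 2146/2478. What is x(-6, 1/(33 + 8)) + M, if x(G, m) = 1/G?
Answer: 1238045/4165518 ≈ 0.29721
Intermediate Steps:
M = 966149/2082759 (M = 676*(-1/1681) + 2146*(1/2478) = -676/1681 + 1073/1239 = 966149/2082759 ≈ 0.46388)
x(-6, 1/(33 + 8)) + M = 1/(-6) + 966149/2082759 = -⅙ + 966149/2082759 = 1238045/4165518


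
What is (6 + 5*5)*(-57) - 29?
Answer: -1796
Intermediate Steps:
(6 + 5*5)*(-57) - 29 = (6 + 25)*(-57) - 29 = 31*(-57) - 29 = -1767 - 29 = -1796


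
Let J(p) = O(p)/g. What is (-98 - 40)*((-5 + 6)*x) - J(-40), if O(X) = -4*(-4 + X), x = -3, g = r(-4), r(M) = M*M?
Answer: 403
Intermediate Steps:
r(M) = M**2
g = 16 (g = (-4)**2 = 16)
O(X) = 16 - 4*X
J(p) = 1 - p/4 (J(p) = (16 - 4*p)/16 = (16 - 4*p)*(1/16) = 1 - p/4)
(-98 - 40)*((-5 + 6)*x) - J(-40) = (-98 - 40)*((-5 + 6)*(-3)) - (1 - 1/4*(-40)) = -138*(-3) - (1 + 10) = -138*(-3) - 1*11 = 414 - 11 = 403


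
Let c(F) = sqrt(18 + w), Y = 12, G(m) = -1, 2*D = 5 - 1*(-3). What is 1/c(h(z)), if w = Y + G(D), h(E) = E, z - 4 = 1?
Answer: sqrt(29)/29 ≈ 0.18570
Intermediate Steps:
D = 4 (D = (5 - 1*(-3))/2 = (5 + 3)/2 = (1/2)*8 = 4)
z = 5 (z = 4 + 1 = 5)
w = 11 (w = 12 - 1 = 11)
c(F) = sqrt(29) (c(F) = sqrt(18 + 11) = sqrt(29))
1/c(h(z)) = 1/(sqrt(29)) = sqrt(29)/29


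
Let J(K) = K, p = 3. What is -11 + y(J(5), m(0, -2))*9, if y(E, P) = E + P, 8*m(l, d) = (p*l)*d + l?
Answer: 34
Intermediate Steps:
m(l, d) = l/8 + 3*d*l/8 (m(l, d) = ((3*l)*d + l)/8 = (3*d*l + l)/8 = (l + 3*d*l)/8 = l/8 + 3*d*l/8)
-11 + y(J(5), m(0, -2))*9 = -11 + (5 + (⅛)*0*(1 + 3*(-2)))*9 = -11 + (5 + (⅛)*0*(1 - 6))*9 = -11 + (5 + (⅛)*0*(-5))*9 = -11 + (5 + 0)*9 = -11 + 5*9 = -11 + 45 = 34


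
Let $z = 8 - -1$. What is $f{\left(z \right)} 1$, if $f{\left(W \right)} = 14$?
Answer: $14$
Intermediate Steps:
$z = 9$ ($z = 8 + 1 = 9$)
$f{\left(z \right)} 1 = 14 \cdot 1 = 14$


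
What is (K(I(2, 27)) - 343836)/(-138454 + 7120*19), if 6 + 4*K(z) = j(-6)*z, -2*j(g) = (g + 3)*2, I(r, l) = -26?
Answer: 114619/1058 ≈ 108.34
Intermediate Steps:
j(g) = -3 - g (j(g) = -(g + 3)*2/2 = -(3 + g)*2/2 = -(6 + 2*g)/2 = -3 - g)
K(z) = -3/2 + 3*z/4 (K(z) = -3/2 + ((-3 - 1*(-6))*z)/4 = -3/2 + ((-3 + 6)*z)/4 = -3/2 + (3*z)/4 = -3/2 + 3*z/4)
(K(I(2, 27)) - 343836)/(-138454 + 7120*19) = ((-3/2 + (¾)*(-26)) - 343836)/(-138454 + 7120*19) = ((-3/2 - 39/2) - 343836)/(-138454 + 135280) = (-21 - 343836)/(-3174) = -343857*(-1/3174) = 114619/1058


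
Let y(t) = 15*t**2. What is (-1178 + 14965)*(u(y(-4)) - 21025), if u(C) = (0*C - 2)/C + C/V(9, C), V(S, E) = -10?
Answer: -34824321347/120 ≈ -2.9020e+8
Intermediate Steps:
u(C) = -2/C - C/10 (u(C) = (0*C - 2)/C + C/(-10) = (0 - 2)/C + C*(-1/10) = -2/C - C/10)
(-1178 + 14965)*(u(y(-4)) - 21025) = (-1178 + 14965)*((-2/(15*(-4)**2) - 3*(-4)**2/2) - 21025) = 13787*((-2/(15*16) - 3*16/2) - 21025) = 13787*((-2/240 - 1/10*240) - 21025) = 13787*((-2*1/240 - 24) - 21025) = 13787*((-1/120 - 24) - 21025) = 13787*(-2881/120 - 21025) = 13787*(-2525881/120) = -34824321347/120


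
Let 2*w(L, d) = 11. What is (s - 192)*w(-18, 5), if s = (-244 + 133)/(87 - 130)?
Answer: -89595/86 ≈ -1041.8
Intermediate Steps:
s = 111/43 (s = -111/(-43) = -111*(-1/43) = 111/43 ≈ 2.5814)
w(L, d) = 11/2 (w(L, d) = (½)*11 = 11/2)
(s - 192)*w(-18, 5) = (111/43 - 192)*(11/2) = -8145/43*11/2 = -89595/86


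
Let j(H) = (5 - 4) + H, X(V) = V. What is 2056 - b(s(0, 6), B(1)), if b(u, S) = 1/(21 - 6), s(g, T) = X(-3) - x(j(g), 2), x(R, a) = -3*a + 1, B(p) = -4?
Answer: 30839/15 ≈ 2055.9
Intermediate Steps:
j(H) = 1 + H
x(R, a) = 1 - 3*a
s(g, T) = 2 (s(g, T) = -3 - (1 - 3*2) = -3 - (1 - 6) = -3 - 1*(-5) = -3 + 5 = 2)
b(u, S) = 1/15
2056 - b(s(0, 6), B(1)) = 2056 - 1*1/15 = 2056 - 1/15 = 30839/15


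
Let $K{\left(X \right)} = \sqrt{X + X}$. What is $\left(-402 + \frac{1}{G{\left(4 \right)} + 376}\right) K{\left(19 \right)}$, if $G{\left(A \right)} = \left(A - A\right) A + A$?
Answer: $- \frac{152759 \sqrt{38}}{380} \approx -2478.1$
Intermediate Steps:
$K{\left(X \right)} = \sqrt{2} \sqrt{X}$ ($K{\left(X \right)} = \sqrt{2 X} = \sqrt{2} \sqrt{X}$)
$G{\left(A \right)} = A$ ($G{\left(A \right)} = 0 A + A = 0 + A = A$)
$\left(-402 + \frac{1}{G{\left(4 \right)} + 376}\right) K{\left(19 \right)} = \left(-402 + \frac{1}{4 + 376}\right) \sqrt{2} \sqrt{19} = \left(-402 + \frac{1}{380}\right) \sqrt{38} = - \frac{152759 \sqrt{38}}{380}$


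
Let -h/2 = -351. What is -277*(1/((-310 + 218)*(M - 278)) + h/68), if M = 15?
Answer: -1176256955/411332 ≈ -2859.6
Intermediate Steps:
h = 702 (h = -2*(-351) = 702)
-277*(1/((-310 + 218)*(M - 278)) + h/68) = -277*(1/((-310 + 218)*(15 - 278)) + 702/68) = -277*(1/(-92*(-263)) + 702*(1/68)) = -277*(-1/92*(-1/263) + 351/34) = -277*(1/24196 + 351/34) = -277*4246415/411332 = -1176256955/411332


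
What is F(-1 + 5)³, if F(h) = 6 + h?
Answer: 1000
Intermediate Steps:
F(-1 + 5)³ = (6 + (-1 + 5))³ = (6 + 4)³ = 10³ = 1000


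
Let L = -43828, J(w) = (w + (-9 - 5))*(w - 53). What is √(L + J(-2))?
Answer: 6*I*√1193 ≈ 207.24*I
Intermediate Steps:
J(w) = (-53 + w)*(-14 + w) (J(w) = (w - 14)*(-53 + w) = (-14 + w)*(-53 + w) = (-53 + w)*(-14 + w))
√(L + J(-2)) = √(-43828 + (742 + (-2)² - 67*(-2))) = √(-43828 + (742 + 4 + 134)) = √(-43828 + 880) = √(-42948) = 6*I*√1193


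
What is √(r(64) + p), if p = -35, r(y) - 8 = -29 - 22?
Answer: I*√78 ≈ 8.8318*I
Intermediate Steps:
r(y) = -43 (r(y) = 8 + (-29 - 22) = 8 - 51 = -43)
√(r(64) + p) = √(-43 - 35) = √(-78) = I*√78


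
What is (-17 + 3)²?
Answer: 196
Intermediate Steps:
(-17 + 3)² = (-14)² = 196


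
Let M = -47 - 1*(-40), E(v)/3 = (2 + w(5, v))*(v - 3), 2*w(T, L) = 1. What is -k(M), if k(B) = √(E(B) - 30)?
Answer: -I*√105 ≈ -10.247*I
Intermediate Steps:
w(T, L) = ½ (w(T, L) = (½)*1 = ½)
E(v) = -45/2 + 15*v/2 (E(v) = 3*((2 + ½)*(v - 3)) = 3*(5*(-3 + v)/2) = 3*(-15/2 + 5*v/2) = -45/2 + 15*v/2)
M = -7 (M = -47 + 40 = -7)
k(B) = √(-105/2 + 15*B/2) (k(B) = √((-45/2 + 15*B/2) - 30) = √(-105/2 + 15*B/2))
-k(M) = -√(-210 + 30*(-7))/2 = -√(-210 - 210)/2 = -√(-420)/2 = -2*I*√105/2 = -I*√105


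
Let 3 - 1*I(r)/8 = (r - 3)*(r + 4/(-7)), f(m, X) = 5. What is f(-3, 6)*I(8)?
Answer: -9560/7 ≈ -1365.7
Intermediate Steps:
I(r) = 24 - 8*(-3 + r)*(-4/7 + r) (I(r) = 24 - 8*(r - 3)*(r + 4/(-7)) = 24 - 8*(-3 + r)*(r + 4*(-1/7)) = 24 - 8*(-3 + r)*(r - 4/7) = 24 - 8*(-3 + r)*(-4/7 + r))
f(-3, 6)*I(8) = 5*(72/7 - 8*8**2 + (200/7)*8) = 5*(72/7 - 8*64 + 1600/7) = 5*(72/7 - 512 + 1600/7) = 5*(-1912/7) = -9560/7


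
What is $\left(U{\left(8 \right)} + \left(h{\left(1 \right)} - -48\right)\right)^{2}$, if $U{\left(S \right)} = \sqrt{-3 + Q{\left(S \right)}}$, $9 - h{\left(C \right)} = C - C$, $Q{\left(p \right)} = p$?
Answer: $\left(57 + \sqrt{5}\right)^{2} \approx 3508.9$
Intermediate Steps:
$h{\left(C \right)} = 9$ ($h{\left(C \right)} = 9 - \left(C - C\right) = 9 - 0 = 9 + 0 = 9$)
$U{\left(S \right)} = \sqrt{-3 + S}$
$\left(U{\left(8 \right)} + \left(h{\left(1 \right)} - -48\right)\right)^{2} = \left(\sqrt{-3 + 8} + \left(9 - -48\right)\right)^{2} = \left(\sqrt{5} + \left(9 + 48\right)\right)^{2} = \left(\sqrt{5} + 57\right)^{2} = \left(57 + \sqrt{5}\right)^{2}$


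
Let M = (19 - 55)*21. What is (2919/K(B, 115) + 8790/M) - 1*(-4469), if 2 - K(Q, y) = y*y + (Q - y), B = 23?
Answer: 819375845/183834 ≈ 4457.1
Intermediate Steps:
K(Q, y) = 2 + y - Q - y**2 (K(Q, y) = 2 - (y*y + (Q - y)) = 2 - (y**2 + (Q - y)) = 2 - (Q + y**2 - y) = 2 + (y - Q - y**2) = 2 + y - Q - y**2)
M = -756 (M = -36*21 = -756)
(2919/K(B, 115) + 8790/M) - 1*(-4469) = (2919/(2 + 115 - 1*23 - 1*115**2) + 8790/(-756)) - 1*(-4469) = (2919/(2 + 115 - 23 - 1*13225) + 8790*(-1/756)) + 4469 = (2919/(2 + 115 - 23 - 13225) - 1465/126) + 4469 = (2919/(-13131) - 1465/126) + 4469 = (2919*(-1/13131) - 1465/126) + 4469 = (-973/4377 - 1465/126) + 4469 = -2178301/183834 + 4469 = 819375845/183834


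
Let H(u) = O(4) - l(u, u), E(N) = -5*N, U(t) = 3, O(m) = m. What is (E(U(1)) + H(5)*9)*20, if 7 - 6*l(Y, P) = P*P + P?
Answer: 1110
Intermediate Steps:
l(Y, P) = 7/6 - P/6 - P²/6 (l(Y, P) = 7/6 - (P*P + P)/6 = 7/6 - (P² + P)/6 = 7/6 - (P + P²)/6 = 7/6 + (-P/6 - P²/6) = 7/6 - P/6 - P²/6)
H(u) = 17/6 + u/6 + u²/6 (H(u) = 4 - (7/6 - u/6 - u²/6) = 4 + (-7/6 + u/6 + u²/6) = 17/6 + u/6 + u²/6)
(E(U(1)) + H(5)*9)*20 = (-5*3 + (17/6 + (⅙)*5 + (⅙)*5²)*9)*20 = (-15 + (17/6 + ⅚ + (⅙)*25)*9)*20 = (-15 + (17/6 + ⅚ + 25/6)*9)*20 = (-15 + (47/6)*9)*20 = (-15 + 141/2)*20 = (111/2)*20 = 1110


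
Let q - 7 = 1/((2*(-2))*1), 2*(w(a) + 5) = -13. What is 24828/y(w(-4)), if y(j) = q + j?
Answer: -99312/19 ≈ -5226.9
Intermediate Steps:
w(a) = -23/2 (w(a) = -5 + (1/2)*(-13) = -5 - 13/2 = -23/2)
q = 27/4 (q = 7 + 1/((2*(-2))*1) = 7 + 1/(-4*1) = 7 + 1/(-4) = 7 - 1/4 = 27/4 ≈ 6.7500)
y(j) = 27/4 + j
24828/y(w(-4)) = 24828/(27/4 - 23/2) = 24828/(-19/4) = 24828*(-4/19) = -99312/19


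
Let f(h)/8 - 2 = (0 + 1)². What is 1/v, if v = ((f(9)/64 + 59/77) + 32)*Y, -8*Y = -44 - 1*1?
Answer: 4928/918675 ≈ 0.0053642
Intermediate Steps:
f(h) = 24 (f(h) = 16 + 8*(0 + 1)² = 16 + 8*1² = 16 + 8*1 = 16 + 8 = 24)
Y = 45/8 (Y = -(-44 - 1*1)/8 = -(-44 - 1)/8 = -⅛*(-45) = 45/8 ≈ 5.6250)
v = 918675/4928 (v = ((24/64 + 59/77) + 32)*(45/8) = ((24*(1/64) + 59*(1/77)) + 32)*(45/8) = ((3/8 + 59/77) + 32)*(45/8) = (703/616 + 32)*(45/8) = (20415/616)*(45/8) = 918675/4928 ≈ 186.42)
1/v = 1/(918675/4928) = 4928/918675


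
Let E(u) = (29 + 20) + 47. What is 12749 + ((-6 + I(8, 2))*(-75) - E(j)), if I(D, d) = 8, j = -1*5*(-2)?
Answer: 12503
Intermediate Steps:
j = 10 (j = -5*(-2) = 10)
E(u) = 96 (E(u) = 49 + 47 = 96)
12749 + ((-6 + I(8, 2))*(-75) - E(j)) = 12749 + ((-6 + 8)*(-75) - 1*96) = 12749 + (2*(-75) - 96) = 12749 + (-150 - 96) = 12749 - 246 = 12503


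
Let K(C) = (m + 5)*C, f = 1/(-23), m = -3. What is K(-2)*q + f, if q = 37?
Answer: -3405/23 ≈ -148.04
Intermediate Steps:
f = -1/23 (f = 1*(-1/23) = -1/23 ≈ -0.043478)
K(C) = 2*C (K(C) = (-3 + 5)*C = 2*C)
K(-2)*q + f = (2*(-2))*37 - 1/23 = -4*37 - 1/23 = -148 - 1/23 = -3405/23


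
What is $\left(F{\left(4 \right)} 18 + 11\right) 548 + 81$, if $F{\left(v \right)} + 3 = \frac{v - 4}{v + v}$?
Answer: $-23483$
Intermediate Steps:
$F{\left(v \right)} = -3 + \frac{-4 + v}{2 v}$ ($F{\left(v \right)} = -3 + \frac{v - 4}{v + v} = -3 + \frac{-4 + v}{2 v}$)
$\left(F{\left(4 \right)} 18 + 11\right) 548 + 81 = \left(\left(- \frac{5}{2} - \frac{2}{4}\right) 18 + 11\right) 548 + 81 = \left(\left(- \frac{5}{2} - \frac{1}{2}\right) 18 + 11\right) 548 + 81 = \left(\left(-3\right) 18 + 11\right) 548 + 81 = \left(-54 + 11\right) 548 + 81 = \left(-43\right) 548 + 81 = -23564 + 81 = -23483$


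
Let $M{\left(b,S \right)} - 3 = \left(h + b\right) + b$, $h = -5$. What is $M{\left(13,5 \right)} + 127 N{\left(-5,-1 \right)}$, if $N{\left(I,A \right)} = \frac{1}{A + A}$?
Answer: $- \frac{79}{2} \approx -39.5$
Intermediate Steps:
$N{\left(I,A \right)} = \frac{1}{2 A}$
$M{\left(b,S \right)} = -2 + 2 b$ ($M{\left(b,S \right)} = 3 + \left(\left(-5 + b\right) + b\right) = 3 + \left(-5 + 2 b\right) = -2 + 2 b$)
$M{\left(13,5 \right)} + 127 N{\left(-5,-1 \right)} = \left(-2 + 2 \cdot 13\right) + 127 \frac{1}{2 \left(-1\right)} = \left(-2 + 26\right) + 127 \cdot \frac{1}{2} \left(-1\right) = 24 + 127 \left(- \frac{1}{2}\right) = 24 - \frac{127}{2} = - \frac{79}{2}$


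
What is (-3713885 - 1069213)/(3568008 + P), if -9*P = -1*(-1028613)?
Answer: -14349294/10361153 ≈ -1.3849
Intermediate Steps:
P = -342871/3 (P = -(-1)*(-1028613)/9 = -⅑*1028613 = -342871/3 ≈ -1.1429e+5)
(-3713885 - 1069213)/(3568008 + P) = (-3713885 - 1069213)/(3568008 - 342871/3) = -4783098/10361153/3 = -4783098*3/10361153 = -14349294/10361153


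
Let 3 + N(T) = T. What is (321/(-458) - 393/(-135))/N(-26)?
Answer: -45553/597690 ≈ -0.076215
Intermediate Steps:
N(T) = -3 + T
(321/(-458) - 393/(-135))/N(-26) = (321/(-458) - 393/(-135))/(-3 - 26) = (321*(-1/458) - 393*(-1/135))/(-29) = (-321/458 + 131/45)*(-1/29) = (45553/20610)*(-1/29) = -45553/597690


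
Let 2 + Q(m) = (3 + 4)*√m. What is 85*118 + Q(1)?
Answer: 10035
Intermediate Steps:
Q(m) = -2 + 7*√m (Q(m) = -2 + (3 + 4)*√m = -2 + 7*√m)
85*118 + Q(1) = 85*118 + (-2 + 7*√1) = 10030 + (-2 + 7*1) = 10030 + (-2 + 7) = 10030 + 5 = 10035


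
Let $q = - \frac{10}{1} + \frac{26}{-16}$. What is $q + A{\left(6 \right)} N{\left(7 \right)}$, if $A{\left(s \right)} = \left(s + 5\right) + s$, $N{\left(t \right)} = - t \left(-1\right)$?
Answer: $\frac{859}{8} \approx 107.38$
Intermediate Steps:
$N{\left(t \right)} = t$ ($N{\left(t \right)} = - \left(-1\right) t = t$)
$A{\left(s \right)} = 5 + 2 s$ ($A{\left(s \right)} = \left(5 + s\right) + s = 5 + 2 s$)
$q = - \frac{93}{8}$ ($q = \left(-10\right) 1 + 26 \left(- \frac{1}{16}\right) = -10 - \frac{13}{8} = - \frac{93}{8} \approx -11.625$)
$q + A{\left(6 \right)} N{\left(7 \right)} = - \frac{93}{8} + \left(5 + 2 \cdot 6\right) 7 = - \frac{93}{8} + \left(5 + 12\right) 7 = - \frac{93}{8} + 17 \cdot 7 = - \frac{93}{8} + 119 = \frac{859}{8}$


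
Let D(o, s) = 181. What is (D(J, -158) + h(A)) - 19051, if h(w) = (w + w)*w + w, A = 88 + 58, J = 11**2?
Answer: 23908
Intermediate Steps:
J = 121
A = 146
h(w) = w + 2*w**2 (h(w) = (2*w)*w + w = 2*w**2 + w = w + 2*w**2)
(D(J, -158) + h(A)) - 19051 = (181 + 146*(1 + 2*146)) - 19051 = (181 + 146*(1 + 292)) - 19051 = (181 + 146*293) - 19051 = (181 + 42778) - 19051 = 42959 - 19051 = 23908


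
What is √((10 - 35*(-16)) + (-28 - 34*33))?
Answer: 2*I*√145 ≈ 24.083*I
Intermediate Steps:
√((10 - 35*(-16)) + (-28 - 34*33)) = √((10 + 560) + (-28 - 1122)) = √(570 - 1150) = √(-580) = 2*I*√145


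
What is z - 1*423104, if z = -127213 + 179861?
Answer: -370456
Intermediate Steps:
z = 52648
z - 1*423104 = 52648 - 1*423104 = 52648 - 423104 = -370456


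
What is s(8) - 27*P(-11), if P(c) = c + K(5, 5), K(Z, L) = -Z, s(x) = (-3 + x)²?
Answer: 457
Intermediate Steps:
P(c) = -5 + c (P(c) = c - 1*5 = c - 5 = -5 + c)
s(8) - 27*P(-11) = (-3 + 8)² - 27*(-5 - 11) = 5² - 27*(-16) = 25 + 432 = 457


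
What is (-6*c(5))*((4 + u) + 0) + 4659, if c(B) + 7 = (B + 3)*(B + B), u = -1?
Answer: 3345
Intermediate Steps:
c(B) = -7 + 2*B*(3 + B) (c(B) = -7 + (B + 3)*(B + B) = -7 + (3 + B)*(2*B) = -7 + 2*B*(3 + B))
(-6*c(5))*((4 + u) + 0) + 4659 = (-6*(-7 + 2*5² + 6*5))*((4 - 1) + 0) + 4659 = (-6*(-7 + 2*25 + 30))*(3 + 0) + 4659 = -6*(-7 + 50 + 30)*3 + 4659 = -6*73*3 + 4659 = -438*3 + 4659 = -1314 + 4659 = 3345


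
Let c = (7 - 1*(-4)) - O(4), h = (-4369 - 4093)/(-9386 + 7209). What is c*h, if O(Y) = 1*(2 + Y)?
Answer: 42310/2177 ≈ 19.435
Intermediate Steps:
O(Y) = 2 + Y
h = 8462/2177 (h = -8462/(-2177) = -8462*(-1/2177) = 8462/2177 ≈ 3.8870)
c = 5 (c = (7 - 1*(-4)) - (2 + 4) = (7 + 4) - 1*6 = 11 - 6 = 5)
c*h = 5*(8462/2177) = 42310/2177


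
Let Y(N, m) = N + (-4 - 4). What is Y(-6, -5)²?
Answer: 196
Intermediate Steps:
Y(N, m) = -8 + N (Y(N, m) = N - 8 = -8 + N)
Y(-6, -5)² = (-8 - 6)² = (-14)² = 196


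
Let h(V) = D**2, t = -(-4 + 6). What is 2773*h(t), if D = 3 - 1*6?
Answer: 24957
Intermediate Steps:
t = -2 (t = -1*2 = -2)
D = -3 (D = 3 - 6 = -3)
h(V) = 9 (h(V) = (-3)**2 = 9)
2773*h(t) = 2773*9 = 24957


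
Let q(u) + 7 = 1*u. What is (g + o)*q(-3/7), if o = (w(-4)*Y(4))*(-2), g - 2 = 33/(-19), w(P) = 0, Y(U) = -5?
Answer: -260/133 ≈ -1.9549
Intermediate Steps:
q(u) = -7 + u (q(u) = -7 + 1*u = -7 + u)
g = 5/19 (g = 2 + 33/(-19) = 2 + 33*(-1/19) = 2 - 33/19 = 5/19 ≈ 0.26316)
o = 0 (o = (0*(-5))*(-2) = 0*(-2) = 0)
(g + o)*q(-3/7) = (5/19 + 0)*(-7 - 3/7) = 5*(-7 - 3*⅐)/19 = 5*(-7 - 3/7)/19 = (5/19)*(-52/7) = -260/133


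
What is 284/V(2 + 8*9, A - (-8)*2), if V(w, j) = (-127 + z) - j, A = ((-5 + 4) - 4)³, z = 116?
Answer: 142/49 ≈ 2.8980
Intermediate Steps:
A = -125 (A = (-1 - 4)³ = (-5)³ = -125)
V(w, j) = -11 - j (V(w, j) = (-127 + 116) - j = -11 - j)
284/V(2 + 8*9, A - (-8)*2) = 284/(-11 - (-125 - (-8)*2)) = 284/(-11 - (-125 - 8*(-2))) = 284/(-11 - (-125 + 16)) = 284/(-11 - 1*(-109)) = 284/(-11 + 109) = 284/98 = 284*(1/98) = 142/49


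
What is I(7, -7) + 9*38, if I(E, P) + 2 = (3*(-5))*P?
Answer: 445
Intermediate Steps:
I(E, P) = -2 - 15*P (I(E, P) = -2 + (3*(-5))*P = -2 - 15*P)
I(7, -7) + 9*38 = (-2 - 15*(-7)) + 9*38 = (-2 + 105) + 342 = 103 + 342 = 445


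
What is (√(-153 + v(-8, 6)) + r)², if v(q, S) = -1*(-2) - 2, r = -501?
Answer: 250848 - 3006*I*√17 ≈ 2.5085e+5 - 12394.0*I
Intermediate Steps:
v(q, S) = 0 (v(q, S) = 2 - 2 = 0)
(√(-153 + v(-8, 6)) + r)² = (√(-153 + 0) - 501)² = (√(-153) - 501)² = (3*I*√17 - 501)² = (-501 + 3*I*√17)²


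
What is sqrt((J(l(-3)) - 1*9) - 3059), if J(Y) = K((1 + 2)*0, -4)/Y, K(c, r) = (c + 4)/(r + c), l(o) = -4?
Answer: I*sqrt(12271)/2 ≈ 55.387*I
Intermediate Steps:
K(c, r) = (4 + c)/(c + r)
J(Y) = -1/Y (J(Y) = ((4 + (1 + 2)*0)/((1 + 2)*0 - 4))/Y = ((4 + 3*0)/(3*0 - 4))/Y = ((4 + 0)/(0 - 4))/Y = (4/(-4))/Y = (-1/4*4)/Y = -1/Y)
sqrt((J(l(-3)) - 1*9) - 3059) = sqrt((-1/(-4) - 1*9) - 3059) = sqrt((-1*(-1/4) - 9) - 3059) = sqrt((1/4 - 9) - 3059) = sqrt(-35/4 - 3059) = sqrt(-12271/4) = I*sqrt(12271)/2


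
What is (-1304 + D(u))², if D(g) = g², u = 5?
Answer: 1635841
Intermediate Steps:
(-1304 + D(u))² = (-1304 + 5²)² = (-1304 + 25)² = (-1279)² = 1635841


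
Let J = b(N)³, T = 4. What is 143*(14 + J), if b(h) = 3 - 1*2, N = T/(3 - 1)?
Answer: 2145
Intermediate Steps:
N = 2 (N = 4/(3 - 1) = 4/2 = 4*(½) = 2)
b(h) = 1 (b(h) = 3 - 2 = 1)
J = 1 (J = 1³ = 1)
143*(14 + J) = 143*(14 + 1) = 143*15 = 2145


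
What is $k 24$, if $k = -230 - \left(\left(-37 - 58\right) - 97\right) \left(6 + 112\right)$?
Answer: $538224$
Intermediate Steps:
$k = 22426$ ($k = -230 - \left(\left(-37 - 58\right) - 97\right) 118 = -230 - \left(-95 - 97\right) 118 = -230 - \left(-192\right) 118 = -230 - -22656 = -230 + 22656 = 22426$)
$k 24 = 22426 \cdot 24 = 538224$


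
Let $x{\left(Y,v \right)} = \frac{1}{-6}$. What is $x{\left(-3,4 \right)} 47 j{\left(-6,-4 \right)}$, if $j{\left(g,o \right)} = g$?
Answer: $47$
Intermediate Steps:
$x{\left(Y,v \right)} = - \frac{1}{6}$
$x{\left(-3,4 \right)} 47 j{\left(-6,-4 \right)} = \left(- \frac{1}{6}\right) 47 \left(-6\right) = \left(- \frac{47}{6}\right) \left(-6\right) = 47$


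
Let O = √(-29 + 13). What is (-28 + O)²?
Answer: 768 - 224*I ≈ 768.0 - 224.0*I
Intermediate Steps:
O = 4*I (O = √(-16) = 4*I ≈ 4.0*I)
(-28 + O)² = (-28 + 4*I)²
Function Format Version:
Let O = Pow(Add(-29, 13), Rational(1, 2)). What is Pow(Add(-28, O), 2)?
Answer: Add(768, Mul(-224, I)) ≈ Add(768.00, Mul(-224.00, I))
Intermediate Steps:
O = Mul(4, I) (O = Pow(-16, Rational(1, 2)) = Mul(4, I) ≈ Mul(4.0000, I))
Pow(Add(-28, O), 2) = Pow(Add(-28, Mul(4, I)), 2)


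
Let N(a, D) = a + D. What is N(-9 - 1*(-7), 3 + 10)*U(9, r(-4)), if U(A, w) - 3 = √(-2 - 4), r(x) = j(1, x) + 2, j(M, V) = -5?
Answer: 33 + 11*I*√6 ≈ 33.0 + 26.944*I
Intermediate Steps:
N(a, D) = D + a
r(x) = -3 (r(x) = -5 + 2 = -3)
U(A, w) = 3 + I*√6 (U(A, w) = 3 + √(-2 - 4) = 3 + √(-6) = 3 + I*√6)
N(-9 - 1*(-7), 3 + 10)*U(9, r(-4)) = ((3 + 10) + (-9 - 1*(-7)))*(3 + I*√6) = (13 + (-9 + 7))*(3 + I*√6) = (13 - 2)*(3 + I*√6) = 11*(3 + I*√6) = 33 + 11*I*√6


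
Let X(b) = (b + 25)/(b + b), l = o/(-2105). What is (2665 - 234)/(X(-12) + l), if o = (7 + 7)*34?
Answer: -122814120/38789 ≈ -3166.2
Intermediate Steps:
o = 476 (o = 14*34 = 476)
l = -476/2105 (l = 476/(-2105) = 476*(-1/2105) = -476/2105 ≈ -0.22613)
X(b) = (25 + b)/(2*b) (X(b) = (25 + b)/((2*b)) = (25 + b)*(1/(2*b)) = (25 + b)/(2*b))
(2665 - 234)/(X(-12) + l) = (2665 - 234)/((½)*(25 - 12)/(-12) - 476/2105) = 2431/((½)*(-1/12)*13 - 476/2105) = 2431/(-13/24 - 476/2105) = 2431/(-38789/50520) = 2431*(-50520/38789) = -122814120/38789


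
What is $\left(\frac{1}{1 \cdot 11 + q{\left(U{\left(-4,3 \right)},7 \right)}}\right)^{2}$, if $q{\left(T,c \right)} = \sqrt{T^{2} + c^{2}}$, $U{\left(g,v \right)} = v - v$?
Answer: $\frac{1}{324} \approx 0.0030864$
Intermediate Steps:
$U{\left(g,v \right)} = 0$
$\left(\frac{1}{1 \cdot 11 + q{\left(U{\left(-4,3 \right)},7 \right)}}\right)^{2} = \left(\frac{1}{1 \cdot 11 + \sqrt{0^{2} + 7^{2}}}\right)^{2} = \left(\frac{1}{11 + \sqrt{0 + 49}}\right)^{2} = \left(\frac{1}{11 + \sqrt{49}}\right)^{2} = \left(\frac{1}{11 + 7}\right)^{2} = \left(\frac{1}{18}\right)^{2} = \frac{1}{324}$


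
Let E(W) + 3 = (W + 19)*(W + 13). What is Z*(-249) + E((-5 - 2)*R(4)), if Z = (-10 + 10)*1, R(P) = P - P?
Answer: 244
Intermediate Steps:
R(P) = 0
E(W) = -3 + (13 + W)*(19 + W) (E(W) = -3 + (W + 19)*(W + 13) = -3 + (19 + W)*(13 + W) = -3 + (13 + W)*(19 + W))
Z = 0 (Z = 0*1 = 0)
Z*(-249) + E((-5 - 2)*R(4)) = 0*(-249) + (244 + ((-5 - 2)*0)² + 32*((-5 - 2)*0)) = 0 + (244 + (-7*0)² + 32*(-7*0)) = 0 + (244 + 0² + 32*0) = 0 + (244 + 0 + 0) = 0 + 244 = 244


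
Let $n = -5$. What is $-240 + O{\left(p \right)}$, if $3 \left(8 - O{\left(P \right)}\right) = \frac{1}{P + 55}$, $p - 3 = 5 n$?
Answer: $- \frac{22969}{99} \approx -232.01$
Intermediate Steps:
$p = -22$ ($p = 3 + 5 \left(-5\right) = 3 - 25 = -22$)
$O{\left(P \right)} = 8 - \frac{1}{3 \left(55 + P\right)}$ ($O{\left(P \right)} = 8 - \frac{1}{3 \left(P + 55\right)} = 8 - \frac{1}{3 \left(55 + P\right)}$)
$-240 + O{\left(p \right)} = -240 + \frac{1319 + 24 \left(-22\right)}{3 \left(55 - 22\right)} = -240 + \frac{1319 - 528}{3 \cdot 33} = -240 + \frac{1}{3} \cdot \frac{1}{33} \cdot 791 = -240 + \frac{791}{99} = - \frac{22969}{99}$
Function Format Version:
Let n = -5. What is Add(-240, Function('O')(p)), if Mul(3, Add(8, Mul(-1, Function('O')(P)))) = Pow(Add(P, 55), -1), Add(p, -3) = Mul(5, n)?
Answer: Rational(-22969, 99) ≈ -232.01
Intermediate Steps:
p = -22 (p = Add(3, Mul(5, -5)) = Add(3, -25) = -22)
Function('O')(P) = Add(8, Mul(Rational(-1, 3), Pow(Add(55, P), -1))) (Function('O')(P) = Add(8, Mul(Rational(-1, 3), Pow(Add(P, 55), -1))) = Add(8, Mul(Rational(-1, 3), Pow(Add(55, P), -1))))
Add(-240, Function('O')(p)) = Add(-240, Mul(Rational(1, 3), Pow(Add(55, -22), -1), Add(1319, Mul(24, -22)))) = Add(-240, Mul(Rational(1, 3), Pow(33, -1), Add(1319, -528))) = Add(-240, Mul(Rational(1, 3), Rational(1, 33), 791)) = Add(-240, Rational(791, 99)) = Rational(-22969, 99)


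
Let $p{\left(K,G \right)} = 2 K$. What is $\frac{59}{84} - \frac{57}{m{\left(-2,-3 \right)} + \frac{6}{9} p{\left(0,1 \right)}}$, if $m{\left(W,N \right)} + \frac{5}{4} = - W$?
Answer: $- \frac{6325}{84} \approx -75.298$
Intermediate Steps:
$m{\left(W,N \right)} = - \frac{5}{4} - W$
$\frac{59}{84} - \frac{57}{m{\left(-2,-3 \right)} + \frac{6}{9} p{\left(0,1 \right)}} = \frac{59}{84} - \frac{57}{\left(- \frac{5}{4} - -2\right) + \frac{6}{9} \cdot 2 \cdot 0} = 59 \cdot \frac{1}{84} - \frac{57}{\left(- \frac{5}{4} + 2\right) + 6 \cdot \frac{1}{9} \cdot 0} = \frac{59}{84} - \frac{57}{\frac{3}{4} + \frac{2}{3} \cdot 0} = \frac{59}{84} - \frac{57}{\frac{3}{4} + 0} = \frac{59}{84} - \frac{57}{\frac{3}{4}} = \frac{59}{84} - 76 = - \frac{6325}{84}$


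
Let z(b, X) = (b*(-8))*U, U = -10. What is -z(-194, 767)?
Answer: 15520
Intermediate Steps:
z(b, X) = 80*b (z(b, X) = (b*(-8))*(-10) = -8*b*(-10) = 80*b)
-z(-194, 767) = -80*(-194) = -1*(-15520) = 15520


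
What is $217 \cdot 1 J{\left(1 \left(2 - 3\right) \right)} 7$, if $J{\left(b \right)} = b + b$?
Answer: $-3038$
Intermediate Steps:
$J{\left(b \right)} = 2 b$
$217 \cdot 1 J{\left(1 \left(2 - 3\right) \right)} 7 = 217 \cdot 1 \cdot 2 \cdot 1 \left(2 - 3\right) 7 = 217 \cdot 1 \cdot 2 \cdot 1 \left(-1\right) 7 = 217 \cdot 1 \cdot 2 \left(-1\right) 7 = 217 \cdot 1 \left(-2\right) 7 = 217 \left(\left(-2\right) 7\right) = 217 \left(-14\right) = -3038$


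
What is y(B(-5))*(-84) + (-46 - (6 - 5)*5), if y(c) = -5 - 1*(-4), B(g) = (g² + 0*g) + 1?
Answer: 33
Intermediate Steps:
B(g) = 1 + g² (B(g) = (g² + 0) + 1 = g² + 1 = 1 + g²)
y(c) = -1 (y(c) = -5 + 4 = -1)
y(B(-5))*(-84) + (-46 - (6 - 5)*5) = -1*(-84) + (-46 - (6 - 5)*5) = 84 + (-46 - 5) = 84 - 51 = 33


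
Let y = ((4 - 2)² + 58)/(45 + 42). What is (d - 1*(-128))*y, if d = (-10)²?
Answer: 4712/29 ≈ 162.48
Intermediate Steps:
d = 100
y = 62/87 (y = (2² + 58)/87 = (4 + 58)*(1/87) = 62*(1/87) = 62/87 ≈ 0.71264)
(d - 1*(-128))*y = (100 - 1*(-128))*(62/87) = (100 + 128)*(62/87) = 228*(62/87) = 4712/29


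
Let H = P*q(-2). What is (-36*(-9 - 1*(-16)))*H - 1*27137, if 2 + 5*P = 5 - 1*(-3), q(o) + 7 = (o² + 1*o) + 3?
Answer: -132661/5 ≈ -26532.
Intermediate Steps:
q(o) = -4 + o + o² (q(o) = -7 + ((o² + 1*o) + 3) = -7 + ((o² + o) + 3) = -7 + ((o + o²) + 3) = -7 + (3 + o + o²) = -4 + o + o²)
P = 6/5 (P = -⅖ + (5 - 1*(-3))/5 = -⅖ + (5 + 3)/5 = -⅖ + (⅕)*8 = -⅖ + 8/5 = 6/5 ≈ 1.2000)
H = -12/5 (H = 6*(-4 - 2 + (-2)²)/5 = 6*(-4 - 2 + 4)/5 = (6/5)*(-2) = -12/5 ≈ -2.4000)
(-36*(-9 - 1*(-16)))*H - 1*27137 = -36*(-9 - 1*(-16))*(-12/5) - 1*27137 = -36*(-9 + 16)*(-12/5) - 27137 = -36*7*(-12/5) - 27137 = -252*(-12/5) - 27137 = 3024/5 - 27137 = -132661/5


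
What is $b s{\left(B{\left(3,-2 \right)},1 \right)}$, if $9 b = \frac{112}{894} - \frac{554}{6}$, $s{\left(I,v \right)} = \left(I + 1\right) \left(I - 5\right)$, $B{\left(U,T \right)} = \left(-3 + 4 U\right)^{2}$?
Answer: $- \frac{85621448}{1341} \approx -63849.0$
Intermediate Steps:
$s{\left(I,v \right)} = \left(1 + I\right) \left(-5 + I\right)$
$b = - \frac{13739}{1341}$ ($b = \frac{\frac{112}{894} - \frac{554}{6}}{9} = \frac{112 \cdot \frac{1}{894} - \frac{277}{3}}{9} = \frac{\frac{56}{447} - \frac{277}{3}}{9} = \frac{1}{9} \left(- \frac{13739}{149}\right) = - \frac{13739}{1341} \approx -10.245$)
$b s{\left(B{\left(3,-2 \right)},1 \right)} = - \frac{13739 \left(-5 + \left(\left(-3 + 4 \cdot 3\right)^{2}\right)^{2} - 4 \left(-3 + 4 \cdot 3\right)^{2}\right)}{1341} = - \frac{13739 \left(-5 + \left(\left(-3 + 12\right)^{2}\right)^{2} - 4 \left(-3 + 12\right)^{2}\right)}{1341} = - \frac{13739 \left(-5 + \left(9^{2}\right)^{2} - 4 \cdot 9^{2}\right)}{1341} = - \frac{13739 \left(-5 + 81^{2} - 324\right)}{1341} = - \frac{13739 \left(-5 + 6561 - 324\right)}{1341} = \left(- \frac{13739}{1341}\right) 6232 = - \frac{85621448}{1341}$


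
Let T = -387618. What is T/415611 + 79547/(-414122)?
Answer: -9218178553/8195888502 ≈ -1.1247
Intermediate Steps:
T/415611 + 79547/(-414122) = -387618/415611 + 79547/(-414122) = -387618*1/415611 + 79547*(-1/414122) = -18458/19791 - 79547/414122 = -9218178553/8195888502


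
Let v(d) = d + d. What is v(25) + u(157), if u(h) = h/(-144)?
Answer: 7043/144 ≈ 48.910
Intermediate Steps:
v(d) = 2*d
u(h) = -h/144 (u(h) = h*(-1/144) = -h/144)
v(25) + u(157) = 2*25 - 1/144*157 = 50 - 157/144 = 7043/144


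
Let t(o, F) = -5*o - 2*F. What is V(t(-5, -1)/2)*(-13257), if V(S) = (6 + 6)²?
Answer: -1909008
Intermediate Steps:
V(S) = 144 (V(S) = 12² = 144)
V(t(-5, -1)/2)*(-13257) = 144*(-13257) = -1909008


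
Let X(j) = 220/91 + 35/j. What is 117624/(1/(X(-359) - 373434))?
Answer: -110382338657448/2513 ≈ -4.3925e+10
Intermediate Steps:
X(j) = 220/91 + 35/j (X(j) = 220*(1/91) + 35/j = 220/91 + 35/j)
117624/(1/(X(-359) - 373434)) = 117624/(1/((220/91 + 35/(-359)) - 373434)) = 117624/(1/((220/91 + 35*(-1/359)) - 373434)) = 117624/(1/((220/91 - 35/359) - 373434)) = 117624/(1/(75795/32669 - 373434)) = 117624/(1/(-12199639551/32669)) = 117624/(-32669/12199639551) = 117624*(-12199639551/32669) = -110382338657448/2513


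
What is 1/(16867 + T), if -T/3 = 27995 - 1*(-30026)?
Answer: -1/157196 ≈ -6.3615e-6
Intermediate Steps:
T = -174063 (T = -3*(27995 - 1*(-30026)) = -3*(27995 + 30026) = -3*58021 = -174063)
1/(16867 + T) = 1/(16867 - 174063) = 1/(-157196) = -1/157196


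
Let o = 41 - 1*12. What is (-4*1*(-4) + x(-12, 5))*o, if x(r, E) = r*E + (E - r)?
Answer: -783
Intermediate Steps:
x(r, E) = E - r + E*r (x(r, E) = E*r + (E - r) = E - r + E*r)
o = 29 (o = 41 - 12 = 29)
(-4*1*(-4) + x(-12, 5))*o = (-4*1*(-4) + (5 - 1*(-12) + 5*(-12)))*29 = (-4*(-4) + (5 + 12 - 60))*29 = (16 - 43)*29 = -27*29 = -783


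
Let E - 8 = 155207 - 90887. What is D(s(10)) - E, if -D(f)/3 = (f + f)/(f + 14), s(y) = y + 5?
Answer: -1865602/29 ≈ -64331.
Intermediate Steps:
s(y) = 5 + y
D(f) = -6*f/(14 + f) (D(f) = -3*(f + f)/(f + 14) = -3*2*f/(14 + f) = -6*f/(14 + f))
E = 64328 (E = 8 + (155207 - 90887) = 8 + 64320 = 64328)
D(s(10)) - E = -6*(5 + 10)/(14 + (5 + 10)) - 1*64328 = -6*15/(14 + 15) - 64328 = -6*15/29 - 64328 = -6*15*1/29 - 64328 = -90/29 - 64328 = -1865602/29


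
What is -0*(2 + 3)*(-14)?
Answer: 0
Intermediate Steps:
-0*(2 + 3)*(-14) = -0*5*(-14) = -28*0*(-14) = 0*(-14) = 0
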